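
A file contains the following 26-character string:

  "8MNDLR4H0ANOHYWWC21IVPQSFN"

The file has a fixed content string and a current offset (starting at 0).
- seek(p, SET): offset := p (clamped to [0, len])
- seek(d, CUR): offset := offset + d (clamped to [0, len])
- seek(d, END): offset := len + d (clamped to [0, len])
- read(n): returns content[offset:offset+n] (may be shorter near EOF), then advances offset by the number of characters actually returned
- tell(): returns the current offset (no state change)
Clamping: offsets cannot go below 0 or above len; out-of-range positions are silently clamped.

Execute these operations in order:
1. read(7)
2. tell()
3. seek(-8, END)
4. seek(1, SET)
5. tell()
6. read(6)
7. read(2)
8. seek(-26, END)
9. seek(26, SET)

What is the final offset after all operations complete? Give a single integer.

After 1 (read(7)): returned '8MNDLR4', offset=7
After 2 (tell()): offset=7
After 3 (seek(-8, END)): offset=18
After 4 (seek(1, SET)): offset=1
After 5 (tell()): offset=1
After 6 (read(6)): returned 'MNDLR4', offset=7
After 7 (read(2)): returned 'H0', offset=9
After 8 (seek(-26, END)): offset=0
After 9 (seek(26, SET)): offset=26

Answer: 26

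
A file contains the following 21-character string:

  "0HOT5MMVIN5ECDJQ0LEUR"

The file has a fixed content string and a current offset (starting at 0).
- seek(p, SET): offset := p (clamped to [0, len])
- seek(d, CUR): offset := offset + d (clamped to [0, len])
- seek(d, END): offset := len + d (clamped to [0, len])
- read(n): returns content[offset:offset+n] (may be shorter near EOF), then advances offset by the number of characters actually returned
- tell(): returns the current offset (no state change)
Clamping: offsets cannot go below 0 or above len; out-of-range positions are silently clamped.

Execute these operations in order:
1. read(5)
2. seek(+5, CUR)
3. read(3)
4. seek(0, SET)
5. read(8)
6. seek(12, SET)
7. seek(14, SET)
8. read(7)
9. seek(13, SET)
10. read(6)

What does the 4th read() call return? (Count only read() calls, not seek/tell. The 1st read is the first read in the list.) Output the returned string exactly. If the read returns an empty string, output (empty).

After 1 (read(5)): returned '0HOT5', offset=5
After 2 (seek(+5, CUR)): offset=10
After 3 (read(3)): returned '5EC', offset=13
After 4 (seek(0, SET)): offset=0
After 5 (read(8)): returned '0HOT5MMV', offset=8
After 6 (seek(12, SET)): offset=12
After 7 (seek(14, SET)): offset=14
After 8 (read(7)): returned 'JQ0LEUR', offset=21
After 9 (seek(13, SET)): offset=13
After 10 (read(6)): returned 'DJQ0LE', offset=19

Answer: JQ0LEUR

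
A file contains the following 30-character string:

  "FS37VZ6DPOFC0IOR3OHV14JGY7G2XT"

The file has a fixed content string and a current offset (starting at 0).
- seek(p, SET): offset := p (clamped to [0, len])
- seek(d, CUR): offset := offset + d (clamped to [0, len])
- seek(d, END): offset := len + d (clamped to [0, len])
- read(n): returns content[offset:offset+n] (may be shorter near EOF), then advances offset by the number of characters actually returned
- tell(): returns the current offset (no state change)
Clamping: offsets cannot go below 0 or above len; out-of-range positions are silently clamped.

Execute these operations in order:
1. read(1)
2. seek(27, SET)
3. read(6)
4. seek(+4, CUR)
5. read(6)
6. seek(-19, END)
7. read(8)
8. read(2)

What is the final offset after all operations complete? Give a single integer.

Answer: 21

Derivation:
After 1 (read(1)): returned 'F', offset=1
After 2 (seek(27, SET)): offset=27
After 3 (read(6)): returned '2XT', offset=30
After 4 (seek(+4, CUR)): offset=30
After 5 (read(6)): returned '', offset=30
After 6 (seek(-19, END)): offset=11
After 7 (read(8)): returned 'C0IOR3OH', offset=19
After 8 (read(2)): returned 'V1', offset=21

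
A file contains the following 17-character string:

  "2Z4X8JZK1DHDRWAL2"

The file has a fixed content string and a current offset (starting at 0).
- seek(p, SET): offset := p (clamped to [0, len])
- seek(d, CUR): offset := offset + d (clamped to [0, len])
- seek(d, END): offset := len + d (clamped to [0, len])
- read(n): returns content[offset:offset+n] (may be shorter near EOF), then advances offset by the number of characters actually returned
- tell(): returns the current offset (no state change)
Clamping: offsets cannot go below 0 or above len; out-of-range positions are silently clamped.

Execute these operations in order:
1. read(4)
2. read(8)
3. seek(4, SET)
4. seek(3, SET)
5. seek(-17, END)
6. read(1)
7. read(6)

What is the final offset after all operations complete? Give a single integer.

After 1 (read(4)): returned '2Z4X', offset=4
After 2 (read(8)): returned '8JZK1DHD', offset=12
After 3 (seek(4, SET)): offset=4
After 4 (seek(3, SET)): offset=3
After 5 (seek(-17, END)): offset=0
After 6 (read(1)): returned '2', offset=1
After 7 (read(6)): returned 'Z4X8JZ', offset=7

Answer: 7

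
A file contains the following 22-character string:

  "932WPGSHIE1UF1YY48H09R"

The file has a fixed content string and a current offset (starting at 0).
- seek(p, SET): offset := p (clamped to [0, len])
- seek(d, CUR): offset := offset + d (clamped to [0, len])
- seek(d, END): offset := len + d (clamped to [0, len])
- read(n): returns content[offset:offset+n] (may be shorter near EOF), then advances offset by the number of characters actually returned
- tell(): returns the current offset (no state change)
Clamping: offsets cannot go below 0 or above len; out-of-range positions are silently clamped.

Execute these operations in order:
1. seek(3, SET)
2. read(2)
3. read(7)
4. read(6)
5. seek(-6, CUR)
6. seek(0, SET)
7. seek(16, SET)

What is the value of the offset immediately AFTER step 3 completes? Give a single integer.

After 1 (seek(3, SET)): offset=3
After 2 (read(2)): returned 'WP', offset=5
After 3 (read(7)): returned 'GSHIE1U', offset=12

Answer: 12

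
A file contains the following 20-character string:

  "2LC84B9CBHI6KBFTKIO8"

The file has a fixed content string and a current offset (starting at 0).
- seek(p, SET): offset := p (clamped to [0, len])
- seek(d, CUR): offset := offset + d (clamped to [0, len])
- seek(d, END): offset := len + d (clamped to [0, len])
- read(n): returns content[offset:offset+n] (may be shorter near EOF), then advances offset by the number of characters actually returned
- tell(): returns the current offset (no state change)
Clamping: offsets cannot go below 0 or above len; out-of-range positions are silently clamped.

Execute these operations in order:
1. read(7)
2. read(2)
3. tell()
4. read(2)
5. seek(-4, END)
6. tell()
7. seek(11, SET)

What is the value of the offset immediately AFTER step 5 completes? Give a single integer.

Answer: 16

Derivation:
After 1 (read(7)): returned '2LC84B9', offset=7
After 2 (read(2)): returned 'CB', offset=9
After 3 (tell()): offset=9
After 4 (read(2)): returned 'HI', offset=11
After 5 (seek(-4, END)): offset=16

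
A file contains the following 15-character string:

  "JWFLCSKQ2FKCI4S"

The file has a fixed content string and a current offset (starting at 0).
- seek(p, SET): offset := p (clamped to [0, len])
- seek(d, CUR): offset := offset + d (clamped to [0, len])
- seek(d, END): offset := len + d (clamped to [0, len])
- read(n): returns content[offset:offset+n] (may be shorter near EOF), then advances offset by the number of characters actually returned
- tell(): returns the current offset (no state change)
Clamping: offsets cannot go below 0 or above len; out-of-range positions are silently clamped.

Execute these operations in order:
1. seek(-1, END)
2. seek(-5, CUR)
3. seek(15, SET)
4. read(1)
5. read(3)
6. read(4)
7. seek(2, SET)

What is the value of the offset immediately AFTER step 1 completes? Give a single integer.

After 1 (seek(-1, END)): offset=14

Answer: 14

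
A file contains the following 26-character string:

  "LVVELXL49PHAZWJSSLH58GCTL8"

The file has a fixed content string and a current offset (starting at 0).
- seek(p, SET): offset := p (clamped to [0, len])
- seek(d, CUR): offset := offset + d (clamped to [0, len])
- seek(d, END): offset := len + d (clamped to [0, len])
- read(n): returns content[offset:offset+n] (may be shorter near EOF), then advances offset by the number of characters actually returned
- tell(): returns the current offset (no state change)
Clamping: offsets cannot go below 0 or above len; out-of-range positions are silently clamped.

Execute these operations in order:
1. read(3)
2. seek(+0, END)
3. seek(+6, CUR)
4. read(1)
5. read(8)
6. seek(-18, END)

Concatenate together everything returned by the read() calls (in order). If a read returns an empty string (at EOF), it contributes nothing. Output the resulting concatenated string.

After 1 (read(3)): returned 'LVV', offset=3
After 2 (seek(+0, END)): offset=26
After 3 (seek(+6, CUR)): offset=26
After 4 (read(1)): returned '', offset=26
After 5 (read(8)): returned '', offset=26
After 6 (seek(-18, END)): offset=8

Answer: LVV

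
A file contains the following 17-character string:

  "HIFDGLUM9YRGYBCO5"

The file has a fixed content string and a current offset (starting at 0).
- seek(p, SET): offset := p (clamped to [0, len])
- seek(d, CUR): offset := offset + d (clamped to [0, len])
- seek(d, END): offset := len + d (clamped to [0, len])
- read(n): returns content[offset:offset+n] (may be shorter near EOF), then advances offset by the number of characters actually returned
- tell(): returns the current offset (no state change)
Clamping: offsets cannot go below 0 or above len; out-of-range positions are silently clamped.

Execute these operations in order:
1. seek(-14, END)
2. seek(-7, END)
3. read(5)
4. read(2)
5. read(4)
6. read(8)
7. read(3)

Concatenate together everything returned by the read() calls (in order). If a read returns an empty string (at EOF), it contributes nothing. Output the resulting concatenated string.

Answer: RGYBCO5

Derivation:
After 1 (seek(-14, END)): offset=3
After 2 (seek(-7, END)): offset=10
After 3 (read(5)): returned 'RGYBC', offset=15
After 4 (read(2)): returned 'O5', offset=17
After 5 (read(4)): returned '', offset=17
After 6 (read(8)): returned '', offset=17
After 7 (read(3)): returned '', offset=17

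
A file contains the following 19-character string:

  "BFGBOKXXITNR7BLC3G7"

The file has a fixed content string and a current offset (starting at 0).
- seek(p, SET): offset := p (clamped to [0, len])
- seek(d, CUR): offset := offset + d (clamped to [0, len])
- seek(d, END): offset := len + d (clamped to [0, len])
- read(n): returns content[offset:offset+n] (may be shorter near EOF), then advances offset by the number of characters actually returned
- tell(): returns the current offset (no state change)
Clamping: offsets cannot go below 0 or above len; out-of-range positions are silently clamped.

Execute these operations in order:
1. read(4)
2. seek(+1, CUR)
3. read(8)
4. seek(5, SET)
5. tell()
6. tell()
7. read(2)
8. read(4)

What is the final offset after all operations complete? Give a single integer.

After 1 (read(4)): returned 'BFGB', offset=4
After 2 (seek(+1, CUR)): offset=5
After 3 (read(8)): returned 'KXXITNR7', offset=13
After 4 (seek(5, SET)): offset=5
After 5 (tell()): offset=5
After 6 (tell()): offset=5
After 7 (read(2)): returned 'KX', offset=7
After 8 (read(4)): returned 'XITN', offset=11

Answer: 11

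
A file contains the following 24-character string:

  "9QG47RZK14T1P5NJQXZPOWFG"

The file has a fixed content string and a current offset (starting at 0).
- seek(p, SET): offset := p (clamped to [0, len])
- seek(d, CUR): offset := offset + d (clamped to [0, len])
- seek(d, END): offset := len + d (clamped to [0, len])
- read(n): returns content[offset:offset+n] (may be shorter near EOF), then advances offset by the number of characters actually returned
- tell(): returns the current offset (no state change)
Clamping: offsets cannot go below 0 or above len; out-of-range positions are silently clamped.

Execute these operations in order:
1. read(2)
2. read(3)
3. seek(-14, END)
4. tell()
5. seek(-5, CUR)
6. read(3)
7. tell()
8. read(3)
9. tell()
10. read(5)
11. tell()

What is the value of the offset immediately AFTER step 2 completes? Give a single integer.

Answer: 5

Derivation:
After 1 (read(2)): returned '9Q', offset=2
After 2 (read(3)): returned 'G47', offset=5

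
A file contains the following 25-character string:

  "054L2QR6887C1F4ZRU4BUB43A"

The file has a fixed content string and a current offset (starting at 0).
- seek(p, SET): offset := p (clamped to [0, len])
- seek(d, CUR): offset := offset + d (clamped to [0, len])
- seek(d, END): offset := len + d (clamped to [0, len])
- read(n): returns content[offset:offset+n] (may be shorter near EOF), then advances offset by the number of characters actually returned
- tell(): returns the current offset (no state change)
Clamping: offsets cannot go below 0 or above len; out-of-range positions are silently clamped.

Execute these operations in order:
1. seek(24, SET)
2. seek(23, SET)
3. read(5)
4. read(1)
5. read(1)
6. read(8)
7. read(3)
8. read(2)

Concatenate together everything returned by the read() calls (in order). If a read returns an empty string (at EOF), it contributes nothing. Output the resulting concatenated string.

Answer: 3A

Derivation:
After 1 (seek(24, SET)): offset=24
After 2 (seek(23, SET)): offset=23
After 3 (read(5)): returned '3A', offset=25
After 4 (read(1)): returned '', offset=25
After 5 (read(1)): returned '', offset=25
After 6 (read(8)): returned '', offset=25
After 7 (read(3)): returned '', offset=25
After 8 (read(2)): returned '', offset=25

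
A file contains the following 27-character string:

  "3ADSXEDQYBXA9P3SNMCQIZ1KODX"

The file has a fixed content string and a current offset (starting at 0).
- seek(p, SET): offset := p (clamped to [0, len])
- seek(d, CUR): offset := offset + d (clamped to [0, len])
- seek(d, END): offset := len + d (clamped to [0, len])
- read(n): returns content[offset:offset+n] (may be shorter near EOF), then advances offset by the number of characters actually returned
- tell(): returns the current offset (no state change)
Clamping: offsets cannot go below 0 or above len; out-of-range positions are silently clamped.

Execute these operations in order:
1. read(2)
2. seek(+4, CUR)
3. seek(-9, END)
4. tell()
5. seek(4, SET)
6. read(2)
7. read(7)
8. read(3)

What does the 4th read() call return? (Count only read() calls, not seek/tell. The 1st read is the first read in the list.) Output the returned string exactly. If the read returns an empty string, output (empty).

Answer: P3S

Derivation:
After 1 (read(2)): returned '3A', offset=2
After 2 (seek(+4, CUR)): offset=6
After 3 (seek(-9, END)): offset=18
After 4 (tell()): offset=18
After 5 (seek(4, SET)): offset=4
After 6 (read(2)): returned 'XE', offset=6
After 7 (read(7)): returned 'DQYBXA9', offset=13
After 8 (read(3)): returned 'P3S', offset=16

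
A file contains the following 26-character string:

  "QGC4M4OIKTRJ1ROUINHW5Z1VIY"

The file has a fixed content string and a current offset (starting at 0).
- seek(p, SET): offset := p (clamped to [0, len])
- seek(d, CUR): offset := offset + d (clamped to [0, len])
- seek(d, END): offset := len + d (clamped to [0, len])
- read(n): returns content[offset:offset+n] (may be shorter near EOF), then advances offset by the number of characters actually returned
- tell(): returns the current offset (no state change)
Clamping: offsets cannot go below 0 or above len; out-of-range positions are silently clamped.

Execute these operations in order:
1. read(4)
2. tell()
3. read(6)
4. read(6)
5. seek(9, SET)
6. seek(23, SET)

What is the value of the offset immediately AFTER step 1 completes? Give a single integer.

After 1 (read(4)): returned 'QGC4', offset=4

Answer: 4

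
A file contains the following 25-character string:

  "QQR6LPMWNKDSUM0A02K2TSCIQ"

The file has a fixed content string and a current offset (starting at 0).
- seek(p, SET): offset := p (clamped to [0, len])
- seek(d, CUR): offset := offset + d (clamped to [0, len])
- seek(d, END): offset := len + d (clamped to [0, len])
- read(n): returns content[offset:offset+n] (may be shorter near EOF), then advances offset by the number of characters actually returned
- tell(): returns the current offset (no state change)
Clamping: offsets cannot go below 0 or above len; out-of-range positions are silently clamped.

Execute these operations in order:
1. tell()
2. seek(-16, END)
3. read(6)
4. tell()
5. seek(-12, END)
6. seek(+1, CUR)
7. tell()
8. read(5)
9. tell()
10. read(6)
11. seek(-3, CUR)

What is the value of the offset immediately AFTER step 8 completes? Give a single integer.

Answer: 19

Derivation:
After 1 (tell()): offset=0
After 2 (seek(-16, END)): offset=9
After 3 (read(6)): returned 'KDSUM0', offset=15
After 4 (tell()): offset=15
After 5 (seek(-12, END)): offset=13
After 6 (seek(+1, CUR)): offset=14
After 7 (tell()): offset=14
After 8 (read(5)): returned '0A02K', offset=19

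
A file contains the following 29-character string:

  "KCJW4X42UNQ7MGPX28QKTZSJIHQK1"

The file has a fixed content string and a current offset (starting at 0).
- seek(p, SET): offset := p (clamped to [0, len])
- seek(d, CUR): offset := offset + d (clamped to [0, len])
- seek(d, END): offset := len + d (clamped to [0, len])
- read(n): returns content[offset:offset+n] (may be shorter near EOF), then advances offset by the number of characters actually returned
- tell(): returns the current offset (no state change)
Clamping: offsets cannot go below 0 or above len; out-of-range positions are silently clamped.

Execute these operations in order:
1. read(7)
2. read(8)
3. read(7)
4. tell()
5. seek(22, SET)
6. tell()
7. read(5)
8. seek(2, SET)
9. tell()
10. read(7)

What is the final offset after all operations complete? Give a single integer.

After 1 (read(7)): returned 'KCJW4X4', offset=7
After 2 (read(8)): returned '2UNQ7MGP', offset=15
After 3 (read(7)): returned 'X28QKTZ', offset=22
After 4 (tell()): offset=22
After 5 (seek(22, SET)): offset=22
After 6 (tell()): offset=22
After 7 (read(5)): returned 'SJIHQ', offset=27
After 8 (seek(2, SET)): offset=2
After 9 (tell()): offset=2
After 10 (read(7)): returned 'JW4X42U', offset=9

Answer: 9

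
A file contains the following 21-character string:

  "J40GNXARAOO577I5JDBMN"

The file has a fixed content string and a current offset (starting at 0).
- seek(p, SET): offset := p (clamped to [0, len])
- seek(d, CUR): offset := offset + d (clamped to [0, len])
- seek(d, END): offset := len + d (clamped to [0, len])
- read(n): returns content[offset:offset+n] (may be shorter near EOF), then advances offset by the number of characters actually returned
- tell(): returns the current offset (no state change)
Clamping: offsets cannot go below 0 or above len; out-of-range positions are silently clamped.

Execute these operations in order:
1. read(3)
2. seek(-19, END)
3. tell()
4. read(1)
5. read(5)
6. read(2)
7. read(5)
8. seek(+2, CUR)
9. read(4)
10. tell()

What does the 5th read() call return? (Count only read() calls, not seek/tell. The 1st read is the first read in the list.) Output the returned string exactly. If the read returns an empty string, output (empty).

Answer: O577I

Derivation:
After 1 (read(3)): returned 'J40', offset=3
After 2 (seek(-19, END)): offset=2
After 3 (tell()): offset=2
After 4 (read(1)): returned '0', offset=3
After 5 (read(5)): returned 'GNXAR', offset=8
After 6 (read(2)): returned 'AO', offset=10
After 7 (read(5)): returned 'O577I', offset=15
After 8 (seek(+2, CUR)): offset=17
After 9 (read(4)): returned 'DBMN', offset=21
After 10 (tell()): offset=21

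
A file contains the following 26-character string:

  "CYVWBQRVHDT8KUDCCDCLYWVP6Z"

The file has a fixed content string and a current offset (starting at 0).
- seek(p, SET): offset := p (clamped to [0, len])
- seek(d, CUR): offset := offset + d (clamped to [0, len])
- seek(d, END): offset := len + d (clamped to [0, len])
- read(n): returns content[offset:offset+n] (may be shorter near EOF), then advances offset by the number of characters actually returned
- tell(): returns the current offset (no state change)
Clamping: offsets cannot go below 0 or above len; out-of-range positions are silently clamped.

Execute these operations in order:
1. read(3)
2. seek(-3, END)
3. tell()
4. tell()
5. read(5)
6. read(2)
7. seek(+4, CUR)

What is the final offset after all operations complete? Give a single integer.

After 1 (read(3)): returned 'CYV', offset=3
After 2 (seek(-3, END)): offset=23
After 3 (tell()): offset=23
After 4 (tell()): offset=23
After 5 (read(5)): returned 'P6Z', offset=26
After 6 (read(2)): returned '', offset=26
After 7 (seek(+4, CUR)): offset=26

Answer: 26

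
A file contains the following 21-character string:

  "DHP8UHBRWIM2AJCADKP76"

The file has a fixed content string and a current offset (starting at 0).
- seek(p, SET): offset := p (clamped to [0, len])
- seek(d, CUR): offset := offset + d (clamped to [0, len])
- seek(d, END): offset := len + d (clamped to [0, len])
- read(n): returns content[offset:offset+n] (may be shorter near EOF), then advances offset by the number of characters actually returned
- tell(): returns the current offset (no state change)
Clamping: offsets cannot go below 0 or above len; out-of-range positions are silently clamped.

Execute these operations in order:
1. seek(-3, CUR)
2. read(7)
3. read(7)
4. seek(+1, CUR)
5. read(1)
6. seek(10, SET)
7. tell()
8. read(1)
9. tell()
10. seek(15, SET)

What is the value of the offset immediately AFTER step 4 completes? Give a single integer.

After 1 (seek(-3, CUR)): offset=0
After 2 (read(7)): returned 'DHP8UHB', offset=7
After 3 (read(7)): returned 'RWIM2AJ', offset=14
After 4 (seek(+1, CUR)): offset=15

Answer: 15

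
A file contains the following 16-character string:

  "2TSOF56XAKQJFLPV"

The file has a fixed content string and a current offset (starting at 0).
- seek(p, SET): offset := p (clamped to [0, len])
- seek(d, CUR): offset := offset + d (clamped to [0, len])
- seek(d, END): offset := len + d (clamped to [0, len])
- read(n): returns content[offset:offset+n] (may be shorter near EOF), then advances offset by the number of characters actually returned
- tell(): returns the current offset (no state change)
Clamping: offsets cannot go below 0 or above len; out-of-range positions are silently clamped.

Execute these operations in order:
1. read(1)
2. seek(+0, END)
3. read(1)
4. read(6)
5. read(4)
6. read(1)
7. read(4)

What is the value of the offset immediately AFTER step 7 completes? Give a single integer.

Answer: 16

Derivation:
After 1 (read(1)): returned '2', offset=1
After 2 (seek(+0, END)): offset=16
After 3 (read(1)): returned '', offset=16
After 4 (read(6)): returned '', offset=16
After 5 (read(4)): returned '', offset=16
After 6 (read(1)): returned '', offset=16
After 7 (read(4)): returned '', offset=16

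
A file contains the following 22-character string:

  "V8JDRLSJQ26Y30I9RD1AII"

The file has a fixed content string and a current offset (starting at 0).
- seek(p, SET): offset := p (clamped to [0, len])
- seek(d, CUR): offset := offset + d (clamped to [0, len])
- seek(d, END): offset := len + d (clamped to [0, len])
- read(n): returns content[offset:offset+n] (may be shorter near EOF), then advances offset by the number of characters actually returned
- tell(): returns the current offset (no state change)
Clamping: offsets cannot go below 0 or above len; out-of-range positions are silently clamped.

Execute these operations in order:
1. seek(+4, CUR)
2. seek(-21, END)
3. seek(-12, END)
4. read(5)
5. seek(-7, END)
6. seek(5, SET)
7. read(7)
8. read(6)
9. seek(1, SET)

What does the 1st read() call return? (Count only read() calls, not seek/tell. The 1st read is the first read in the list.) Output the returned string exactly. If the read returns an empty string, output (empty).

After 1 (seek(+4, CUR)): offset=4
After 2 (seek(-21, END)): offset=1
After 3 (seek(-12, END)): offset=10
After 4 (read(5)): returned '6Y30I', offset=15
After 5 (seek(-7, END)): offset=15
After 6 (seek(5, SET)): offset=5
After 7 (read(7)): returned 'LSJQ26Y', offset=12
After 8 (read(6)): returned '30I9RD', offset=18
After 9 (seek(1, SET)): offset=1

Answer: 6Y30I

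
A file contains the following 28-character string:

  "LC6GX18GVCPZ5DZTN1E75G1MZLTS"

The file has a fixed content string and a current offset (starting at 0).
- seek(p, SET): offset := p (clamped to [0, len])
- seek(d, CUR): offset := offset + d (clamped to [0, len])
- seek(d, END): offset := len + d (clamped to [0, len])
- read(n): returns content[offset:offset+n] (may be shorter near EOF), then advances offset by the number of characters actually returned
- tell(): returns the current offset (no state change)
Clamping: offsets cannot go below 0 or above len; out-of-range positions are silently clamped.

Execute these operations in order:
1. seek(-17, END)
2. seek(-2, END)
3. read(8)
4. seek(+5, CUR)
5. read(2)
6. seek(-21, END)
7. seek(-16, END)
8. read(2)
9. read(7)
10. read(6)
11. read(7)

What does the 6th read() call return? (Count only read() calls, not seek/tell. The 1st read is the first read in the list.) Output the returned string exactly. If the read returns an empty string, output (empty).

Answer: S

Derivation:
After 1 (seek(-17, END)): offset=11
After 2 (seek(-2, END)): offset=26
After 3 (read(8)): returned 'TS', offset=28
After 4 (seek(+5, CUR)): offset=28
After 5 (read(2)): returned '', offset=28
After 6 (seek(-21, END)): offset=7
After 7 (seek(-16, END)): offset=12
After 8 (read(2)): returned '5D', offset=14
After 9 (read(7)): returned 'ZTN1E75', offset=21
After 10 (read(6)): returned 'G1MZLT', offset=27
After 11 (read(7)): returned 'S', offset=28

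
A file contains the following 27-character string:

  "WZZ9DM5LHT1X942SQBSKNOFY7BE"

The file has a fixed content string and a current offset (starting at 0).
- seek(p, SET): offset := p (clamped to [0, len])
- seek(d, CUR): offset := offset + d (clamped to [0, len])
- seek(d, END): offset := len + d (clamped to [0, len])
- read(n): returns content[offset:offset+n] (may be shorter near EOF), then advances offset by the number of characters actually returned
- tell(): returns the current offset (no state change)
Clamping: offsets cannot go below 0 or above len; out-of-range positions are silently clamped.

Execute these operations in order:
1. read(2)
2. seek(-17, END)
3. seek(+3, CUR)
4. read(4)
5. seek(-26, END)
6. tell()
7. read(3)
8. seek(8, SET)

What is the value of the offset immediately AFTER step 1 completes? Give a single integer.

After 1 (read(2)): returned 'WZ', offset=2

Answer: 2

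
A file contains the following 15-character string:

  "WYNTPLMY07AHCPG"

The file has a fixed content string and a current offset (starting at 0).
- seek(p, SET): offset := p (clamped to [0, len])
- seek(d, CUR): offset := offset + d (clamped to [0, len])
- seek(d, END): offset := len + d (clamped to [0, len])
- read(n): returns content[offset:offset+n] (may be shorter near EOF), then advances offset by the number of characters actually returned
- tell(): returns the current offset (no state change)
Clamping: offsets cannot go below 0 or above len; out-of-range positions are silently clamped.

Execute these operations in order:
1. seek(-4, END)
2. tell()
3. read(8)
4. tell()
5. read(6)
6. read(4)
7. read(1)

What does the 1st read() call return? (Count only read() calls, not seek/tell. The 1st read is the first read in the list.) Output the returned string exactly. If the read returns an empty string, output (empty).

Answer: HCPG

Derivation:
After 1 (seek(-4, END)): offset=11
After 2 (tell()): offset=11
After 3 (read(8)): returned 'HCPG', offset=15
After 4 (tell()): offset=15
After 5 (read(6)): returned '', offset=15
After 6 (read(4)): returned '', offset=15
After 7 (read(1)): returned '', offset=15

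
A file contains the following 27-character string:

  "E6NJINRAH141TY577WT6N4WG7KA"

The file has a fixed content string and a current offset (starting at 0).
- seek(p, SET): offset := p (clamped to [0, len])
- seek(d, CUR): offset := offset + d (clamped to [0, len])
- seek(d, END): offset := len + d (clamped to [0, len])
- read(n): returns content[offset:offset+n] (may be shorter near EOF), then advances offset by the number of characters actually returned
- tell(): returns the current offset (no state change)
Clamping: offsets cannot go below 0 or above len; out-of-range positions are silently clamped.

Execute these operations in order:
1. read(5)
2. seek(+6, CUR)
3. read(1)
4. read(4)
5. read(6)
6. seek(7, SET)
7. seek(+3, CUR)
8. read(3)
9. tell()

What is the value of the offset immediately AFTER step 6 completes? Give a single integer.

After 1 (read(5)): returned 'E6NJI', offset=5
After 2 (seek(+6, CUR)): offset=11
After 3 (read(1)): returned '1', offset=12
After 4 (read(4)): returned 'TY57', offset=16
After 5 (read(6)): returned '7WT6N4', offset=22
After 6 (seek(7, SET)): offset=7

Answer: 7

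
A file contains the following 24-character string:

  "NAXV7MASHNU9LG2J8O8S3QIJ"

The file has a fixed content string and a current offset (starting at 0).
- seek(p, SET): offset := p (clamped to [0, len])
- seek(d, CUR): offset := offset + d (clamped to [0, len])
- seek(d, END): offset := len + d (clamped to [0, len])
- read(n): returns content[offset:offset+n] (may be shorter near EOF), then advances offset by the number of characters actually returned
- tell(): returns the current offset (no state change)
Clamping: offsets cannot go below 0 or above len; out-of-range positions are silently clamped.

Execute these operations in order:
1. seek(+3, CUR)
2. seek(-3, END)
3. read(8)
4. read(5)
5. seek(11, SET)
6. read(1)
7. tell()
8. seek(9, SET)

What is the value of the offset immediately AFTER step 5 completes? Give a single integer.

After 1 (seek(+3, CUR)): offset=3
After 2 (seek(-3, END)): offset=21
After 3 (read(8)): returned 'QIJ', offset=24
After 4 (read(5)): returned '', offset=24
After 5 (seek(11, SET)): offset=11

Answer: 11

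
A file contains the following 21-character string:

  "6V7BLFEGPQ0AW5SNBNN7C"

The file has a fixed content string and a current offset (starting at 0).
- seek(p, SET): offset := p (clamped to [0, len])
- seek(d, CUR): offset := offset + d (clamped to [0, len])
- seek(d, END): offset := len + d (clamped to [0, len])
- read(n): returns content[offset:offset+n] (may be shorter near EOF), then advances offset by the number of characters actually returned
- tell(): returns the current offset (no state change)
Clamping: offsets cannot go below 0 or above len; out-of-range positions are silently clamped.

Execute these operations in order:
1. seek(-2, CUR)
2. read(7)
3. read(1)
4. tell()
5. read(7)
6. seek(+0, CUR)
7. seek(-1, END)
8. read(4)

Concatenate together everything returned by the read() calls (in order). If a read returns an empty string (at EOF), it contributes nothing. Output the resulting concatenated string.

After 1 (seek(-2, CUR)): offset=0
After 2 (read(7)): returned '6V7BLFE', offset=7
After 3 (read(1)): returned 'G', offset=8
After 4 (tell()): offset=8
After 5 (read(7)): returned 'PQ0AW5S', offset=15
After 6 (seek(+0, CUR)): offset=15
After 7 (seek(-1, END)): offset=20
After 8 (read(4)): returned 'C', offset=21

Answer: 6V7BLFEGPQ0AW5SC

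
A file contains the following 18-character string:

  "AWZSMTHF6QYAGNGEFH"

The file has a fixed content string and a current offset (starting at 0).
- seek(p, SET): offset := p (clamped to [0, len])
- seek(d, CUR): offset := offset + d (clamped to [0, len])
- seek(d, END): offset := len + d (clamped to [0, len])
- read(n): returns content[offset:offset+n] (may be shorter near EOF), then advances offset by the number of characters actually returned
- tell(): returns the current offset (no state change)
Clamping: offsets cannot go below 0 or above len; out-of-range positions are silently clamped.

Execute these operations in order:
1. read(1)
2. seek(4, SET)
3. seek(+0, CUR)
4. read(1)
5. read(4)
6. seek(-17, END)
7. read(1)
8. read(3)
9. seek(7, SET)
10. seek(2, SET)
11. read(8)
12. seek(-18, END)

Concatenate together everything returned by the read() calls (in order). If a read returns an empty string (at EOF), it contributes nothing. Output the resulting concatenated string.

After 1 (read(1)): returned 'A', offset=1
After 2 (seek(4, SET)): offset=4
After 3 (seek(+0, CUR)): offset=4
After 4 (read(1)): returned 'M', offset=5
After 5 (read(4)): returned 'THF6', offset=9
After 6 (seek(-17, END)): offset=1
After 7 (read(1)): returned 'W', offset=2
After 8 (read(3)): returned 'ZSM', offset=5
After 9 (seek(7, SET)): offset=7
After 10 (seek(2, SET)): offset=2
After 11 (read(8)): returned 'ZSMTHF6Q', offset=10
After 12 (seek(-18, END)): offset=0

Answer: AMTHF6WZSMZSMTHF6Q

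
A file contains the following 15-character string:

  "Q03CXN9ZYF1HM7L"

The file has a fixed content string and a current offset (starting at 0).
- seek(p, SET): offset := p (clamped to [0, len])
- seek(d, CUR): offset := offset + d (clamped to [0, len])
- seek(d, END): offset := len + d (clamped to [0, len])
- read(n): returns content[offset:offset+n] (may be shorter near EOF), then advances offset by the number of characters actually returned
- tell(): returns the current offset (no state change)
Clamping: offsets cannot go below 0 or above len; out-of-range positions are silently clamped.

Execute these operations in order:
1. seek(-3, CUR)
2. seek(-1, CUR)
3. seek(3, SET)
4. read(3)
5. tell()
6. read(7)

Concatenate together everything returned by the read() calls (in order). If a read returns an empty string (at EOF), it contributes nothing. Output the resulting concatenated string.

After 1 (seek(-3, CUR)): offset=0
After 2 (seek(-1, CUR)): offset=0
After 3 (seek(3, SET)): offset=3
After 4 (read(3)): returned 'CXN', offset=6
After 5 (tell()): offset=6
After 6 (read(7)): returned '9ZYF1HM', offset=13

Answer: CXN9ZYF1HM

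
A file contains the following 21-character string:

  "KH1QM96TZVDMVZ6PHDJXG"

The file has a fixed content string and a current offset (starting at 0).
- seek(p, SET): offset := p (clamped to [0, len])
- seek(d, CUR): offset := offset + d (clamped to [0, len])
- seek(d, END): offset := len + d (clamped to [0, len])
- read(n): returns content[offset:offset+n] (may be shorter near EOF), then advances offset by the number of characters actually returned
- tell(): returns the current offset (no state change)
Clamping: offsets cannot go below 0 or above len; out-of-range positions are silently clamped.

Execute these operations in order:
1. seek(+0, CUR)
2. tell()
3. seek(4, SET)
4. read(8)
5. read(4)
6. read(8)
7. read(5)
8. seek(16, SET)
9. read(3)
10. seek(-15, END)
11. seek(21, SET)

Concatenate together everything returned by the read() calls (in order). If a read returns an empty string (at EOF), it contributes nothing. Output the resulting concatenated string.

After 1 (seek(+0, CUR)): offset=0
After 2 (tell()): offset=0
After 3 (seek(4, SET)): offset=4
After 4 (read(8)): returned 'M96TZVDM', offset=12
After 5 (read(4)): returned 'VZ6P', offset=16
After 6 (read(8)): returned 'HDJXG', offset=21
After 7 (read(5)): returned '', offset=21
After 8 (seek(16, SET)): offset=16
After 9 (read(3)): returned 'HDJ', offset=19
After 10 (seek(-15, END)): offset=6
After 11 (seek(21, SET)): offset=21

Answer: M96TZVDMVZ6PHDJXGHDJ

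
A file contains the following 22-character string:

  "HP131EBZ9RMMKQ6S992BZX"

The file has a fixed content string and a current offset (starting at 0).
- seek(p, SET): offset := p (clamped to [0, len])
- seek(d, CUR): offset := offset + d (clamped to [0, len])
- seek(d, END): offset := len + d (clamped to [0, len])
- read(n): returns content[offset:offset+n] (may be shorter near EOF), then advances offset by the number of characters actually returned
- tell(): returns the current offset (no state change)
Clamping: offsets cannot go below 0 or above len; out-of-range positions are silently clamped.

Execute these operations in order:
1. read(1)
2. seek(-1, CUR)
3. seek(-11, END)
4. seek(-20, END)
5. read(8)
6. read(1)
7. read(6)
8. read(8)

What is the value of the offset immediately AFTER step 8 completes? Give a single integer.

Answer: 22

Derivation:
After 1 (read(1)): returned 'H', offset=1
After 2 (seek(-1, CUR)): offset=0
After 3 (seek(-11, END)): offset=11
After 4 (seek(-20, END)): offset=2
After 5 (read(8)): returned '131EBZ9R', offset=10
After 6 (read(1)): returned 'M', offset=11
After 7 (read(6)): returned 'MKQ6S9', offset=17
After 8 (read(8)): returned '92BZX', offset=22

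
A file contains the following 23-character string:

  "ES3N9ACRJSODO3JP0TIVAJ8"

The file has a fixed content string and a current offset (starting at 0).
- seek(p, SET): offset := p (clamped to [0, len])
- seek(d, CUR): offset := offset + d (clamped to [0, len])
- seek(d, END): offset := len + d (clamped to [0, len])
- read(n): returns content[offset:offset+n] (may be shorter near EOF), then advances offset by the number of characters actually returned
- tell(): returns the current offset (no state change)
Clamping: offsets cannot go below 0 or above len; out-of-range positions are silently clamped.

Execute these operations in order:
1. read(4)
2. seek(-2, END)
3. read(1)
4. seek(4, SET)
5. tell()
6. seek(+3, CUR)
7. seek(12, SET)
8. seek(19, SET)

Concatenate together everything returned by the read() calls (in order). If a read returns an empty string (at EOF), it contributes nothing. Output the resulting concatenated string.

Answer: ES3NJ

Derivation:
After 1 (read(4)): returned 'ES3N', offset=4
After 2 (seek(-2, END)): offset=21
After 3 (read(1)): returned 'J', offset=22
After 4 (seek(4, SET)): offset=4
After 5 (tell()): offset=4
After 6 (seek(+3, CUR)): offset=7
After 7 (seek(12, SET)): offset=12
After 8 (seek(19, SET)): offset=19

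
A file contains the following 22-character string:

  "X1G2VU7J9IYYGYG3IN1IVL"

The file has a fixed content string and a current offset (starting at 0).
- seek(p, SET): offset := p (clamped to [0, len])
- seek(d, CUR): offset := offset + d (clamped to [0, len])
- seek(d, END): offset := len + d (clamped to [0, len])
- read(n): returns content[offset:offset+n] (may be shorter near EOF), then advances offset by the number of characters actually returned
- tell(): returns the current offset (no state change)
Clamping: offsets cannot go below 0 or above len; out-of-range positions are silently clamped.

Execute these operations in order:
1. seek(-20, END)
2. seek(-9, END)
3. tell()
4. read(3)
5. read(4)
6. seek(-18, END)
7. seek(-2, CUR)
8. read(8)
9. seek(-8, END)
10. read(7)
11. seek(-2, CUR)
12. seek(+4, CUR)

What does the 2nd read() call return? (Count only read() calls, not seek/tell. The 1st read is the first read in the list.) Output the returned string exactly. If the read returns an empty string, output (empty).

Answer: IN1I

Derivation:
After 1 (seek(-20, END)): offset=2
After 2 (seek(-9, END)): offset=13
After 3 (tell()): offset=13
After 4 (read(3)): returned 'YG3', offset=16
After 5 (read(4)): returned 'IN1I', offset=20
After 6 (seek(-18, END)): offset=4
After 7 (seek(-2, CUR)): offset=2
After 8 (read(8)): returned 'G2VU7J9I', offset=10
After 9 (seek(-8, END)): offset=14
After 10 (read(7)): returned 'G3IN1IV', offset=21
After 11 (seek(-2, CUR)): offset=19
After 12 (seek(+4, CUR)): offset=22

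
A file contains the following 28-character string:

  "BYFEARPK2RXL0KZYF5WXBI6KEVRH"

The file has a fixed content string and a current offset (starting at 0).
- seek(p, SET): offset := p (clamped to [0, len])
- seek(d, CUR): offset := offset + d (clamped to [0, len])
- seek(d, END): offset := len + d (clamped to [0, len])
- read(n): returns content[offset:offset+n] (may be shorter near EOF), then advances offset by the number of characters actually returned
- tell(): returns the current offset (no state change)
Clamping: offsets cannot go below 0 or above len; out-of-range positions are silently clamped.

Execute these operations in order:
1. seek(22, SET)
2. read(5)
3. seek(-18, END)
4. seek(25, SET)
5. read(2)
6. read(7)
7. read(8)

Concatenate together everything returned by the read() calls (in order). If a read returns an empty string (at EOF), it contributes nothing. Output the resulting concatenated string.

Answer: 6KEVRVRH

Derivation:
After 1 (seek(22, SET)): offset=22
After 2 (read(5)): returned '6KEVR', offset=27
After 3 (seek(-18, END)): offset=10
After 4 (seek(25, SET)): offset=25
After 5 (read(2)): returned 'VR', offset=27
After 6 (read(7)): returned 'H', offset=28
After 7 (read(8)): returned '', offset=28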